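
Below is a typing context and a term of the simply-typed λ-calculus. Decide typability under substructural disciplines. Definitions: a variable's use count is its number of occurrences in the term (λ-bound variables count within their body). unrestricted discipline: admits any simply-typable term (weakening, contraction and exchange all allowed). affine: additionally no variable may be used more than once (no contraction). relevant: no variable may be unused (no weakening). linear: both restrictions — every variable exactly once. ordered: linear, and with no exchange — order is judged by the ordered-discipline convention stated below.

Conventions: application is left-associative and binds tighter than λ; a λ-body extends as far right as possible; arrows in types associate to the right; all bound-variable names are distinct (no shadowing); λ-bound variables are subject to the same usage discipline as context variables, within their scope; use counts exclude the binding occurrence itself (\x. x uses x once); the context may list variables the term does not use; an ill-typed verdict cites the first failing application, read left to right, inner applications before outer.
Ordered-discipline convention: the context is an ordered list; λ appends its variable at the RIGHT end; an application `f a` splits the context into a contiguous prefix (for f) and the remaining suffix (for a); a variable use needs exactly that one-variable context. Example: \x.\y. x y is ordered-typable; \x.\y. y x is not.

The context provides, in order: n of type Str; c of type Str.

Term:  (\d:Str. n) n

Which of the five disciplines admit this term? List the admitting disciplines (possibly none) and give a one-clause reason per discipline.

admitting disciplines: unrestricted
variable uses: n=2; c=0; d (λ-bound)=0
uses in reading order: n, n
typing: ✓ — Str
ordered ✗ (needs contraction — n ×2; unused: c, d — weakening required)
linear ✗ (needs contraction — n ×2; unused: c, d — weakening required)
affine ✗ (needs contraction — n ×2)
relevant ✗ (unused: c, d — weakening required)
unrestricted ✓ (typability at Str is all that's needed)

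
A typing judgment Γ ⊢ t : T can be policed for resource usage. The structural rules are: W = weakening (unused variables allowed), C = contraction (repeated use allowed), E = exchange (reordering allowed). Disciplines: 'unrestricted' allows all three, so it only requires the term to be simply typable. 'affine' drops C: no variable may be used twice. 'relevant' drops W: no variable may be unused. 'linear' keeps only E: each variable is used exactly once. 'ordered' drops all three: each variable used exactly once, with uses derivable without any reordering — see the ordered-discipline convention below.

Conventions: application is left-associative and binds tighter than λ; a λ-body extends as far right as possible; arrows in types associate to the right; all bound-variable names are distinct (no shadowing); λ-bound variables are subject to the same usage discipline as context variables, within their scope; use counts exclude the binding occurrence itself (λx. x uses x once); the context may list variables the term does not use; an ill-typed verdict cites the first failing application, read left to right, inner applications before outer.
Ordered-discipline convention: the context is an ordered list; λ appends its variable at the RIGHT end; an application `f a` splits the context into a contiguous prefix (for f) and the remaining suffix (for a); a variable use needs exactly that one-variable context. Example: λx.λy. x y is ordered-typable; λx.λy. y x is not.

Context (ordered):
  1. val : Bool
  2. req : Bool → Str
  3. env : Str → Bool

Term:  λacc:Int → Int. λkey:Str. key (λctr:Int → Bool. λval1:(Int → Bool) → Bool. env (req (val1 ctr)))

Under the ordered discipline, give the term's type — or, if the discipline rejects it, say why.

not well-typed under ordered — not simply typable
counts: val=0; req=1; env=1; acc (λ-bound)=0; key (λ-bound)=1; ctr (λ-bound)=1; val1 (λ-bound)=1
left-to-right use order: key, env, req, val1, ctr
typing: ill-typed: non-function type Str applied to an argument
all disciplines: ordered ✗, linear ✗, affine ✗, relevant ✗, unrestricted ✗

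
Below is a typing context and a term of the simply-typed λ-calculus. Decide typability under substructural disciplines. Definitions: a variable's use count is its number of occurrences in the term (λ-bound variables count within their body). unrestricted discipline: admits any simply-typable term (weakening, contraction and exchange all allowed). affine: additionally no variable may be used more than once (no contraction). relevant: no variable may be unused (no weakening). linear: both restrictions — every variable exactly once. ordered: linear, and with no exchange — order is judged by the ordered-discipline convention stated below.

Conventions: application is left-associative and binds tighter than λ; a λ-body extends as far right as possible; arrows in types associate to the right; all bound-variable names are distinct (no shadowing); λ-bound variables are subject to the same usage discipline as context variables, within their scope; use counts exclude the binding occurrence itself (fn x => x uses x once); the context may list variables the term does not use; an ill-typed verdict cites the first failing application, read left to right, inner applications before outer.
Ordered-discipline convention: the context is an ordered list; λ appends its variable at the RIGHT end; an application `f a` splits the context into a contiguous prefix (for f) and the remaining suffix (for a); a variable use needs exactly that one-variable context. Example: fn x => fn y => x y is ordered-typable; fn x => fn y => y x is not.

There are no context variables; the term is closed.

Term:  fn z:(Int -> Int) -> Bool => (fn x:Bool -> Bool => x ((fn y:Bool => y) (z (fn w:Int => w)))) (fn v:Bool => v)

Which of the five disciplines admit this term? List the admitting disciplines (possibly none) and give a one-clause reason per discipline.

accepted by: linear, affine, relevant, unrestricted
variable uses: z (λ-bound): 1, x (λ-bound): 1, y (λ-bound): 1, w (λ-bound): 1, v (λ-bound): 1
uses in reading order: x, y, z, w, v
typing: well-typed — term : ((Int -> Int) -> Bool) -> Bool
ordered ✗ (needs exchange: uses follow x, y, z, w, v)
linear ✓ (single use per variable (z, x, y, w, v))
affine ✓ (at most one use each (z, x, y, w, v))
relevant ✓ (every one of z, x, y, w, v appears)
unrestricted ✓ (simply typable at ((Int -> Int) -> Bool) -> Bool; W, C, E all held)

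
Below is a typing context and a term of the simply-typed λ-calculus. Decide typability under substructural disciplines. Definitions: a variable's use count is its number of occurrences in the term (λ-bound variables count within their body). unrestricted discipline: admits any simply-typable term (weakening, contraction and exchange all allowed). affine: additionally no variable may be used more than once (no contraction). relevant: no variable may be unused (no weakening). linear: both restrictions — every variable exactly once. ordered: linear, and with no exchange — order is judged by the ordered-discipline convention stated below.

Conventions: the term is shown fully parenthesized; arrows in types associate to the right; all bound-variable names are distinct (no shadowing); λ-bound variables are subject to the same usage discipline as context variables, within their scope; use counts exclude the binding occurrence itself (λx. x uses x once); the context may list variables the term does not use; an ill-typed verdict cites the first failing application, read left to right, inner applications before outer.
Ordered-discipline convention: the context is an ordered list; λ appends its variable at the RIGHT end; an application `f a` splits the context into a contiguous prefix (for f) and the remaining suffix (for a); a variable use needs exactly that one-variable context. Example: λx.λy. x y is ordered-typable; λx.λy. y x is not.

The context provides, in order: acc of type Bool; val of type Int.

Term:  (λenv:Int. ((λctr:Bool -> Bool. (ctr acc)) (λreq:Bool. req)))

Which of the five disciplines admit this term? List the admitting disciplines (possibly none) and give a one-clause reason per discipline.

admitted by: affine, unrestricted
variable uses: acc: 1; val: 0; env [bound]: 0; ctr [bound]: 1; req [bound]: 1
order of uses: ctr, acc, req
typing: the term checks, with type Int -> Bool
ordered ✗ (val, env left unused)
linear ✗ (val, env left unused)
affine ✓ (no duplicate uses among acc, val, env, ctr, req)
relevant ✗ (val, env left unused)
unrestricted ✓ (typability at Int -> Bool is all that's needed)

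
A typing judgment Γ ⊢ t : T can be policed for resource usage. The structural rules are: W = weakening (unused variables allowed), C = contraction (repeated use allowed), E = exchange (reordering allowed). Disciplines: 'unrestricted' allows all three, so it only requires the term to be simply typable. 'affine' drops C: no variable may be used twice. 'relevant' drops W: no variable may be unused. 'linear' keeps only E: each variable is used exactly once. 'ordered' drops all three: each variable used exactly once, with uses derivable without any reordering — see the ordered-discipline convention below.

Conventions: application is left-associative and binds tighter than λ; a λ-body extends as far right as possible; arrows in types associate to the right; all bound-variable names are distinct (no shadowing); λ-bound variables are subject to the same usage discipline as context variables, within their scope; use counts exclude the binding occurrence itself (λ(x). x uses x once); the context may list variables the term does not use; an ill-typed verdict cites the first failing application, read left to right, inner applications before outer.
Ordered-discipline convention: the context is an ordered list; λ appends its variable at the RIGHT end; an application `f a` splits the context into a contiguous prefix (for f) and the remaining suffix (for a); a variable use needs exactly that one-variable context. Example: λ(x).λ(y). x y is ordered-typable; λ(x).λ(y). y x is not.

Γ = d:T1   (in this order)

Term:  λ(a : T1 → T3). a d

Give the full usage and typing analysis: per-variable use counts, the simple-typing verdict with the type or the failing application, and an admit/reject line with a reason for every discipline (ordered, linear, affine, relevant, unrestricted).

counts: d=1; a (λ-bound)=1
order of uses: a, d
typing: the term checks, with type (T1 → T3) → T3
ordered: ✗, no ordered split (uses run a, d)
linear: ✓, d, a: one use apiece
affine: ✓, d, a: no repeats, contraction unneeded
relevant: ✓, every one of d, a appears
unrestricted: ✓, type-checks ((T1 → T3) → T3) and nothing is barred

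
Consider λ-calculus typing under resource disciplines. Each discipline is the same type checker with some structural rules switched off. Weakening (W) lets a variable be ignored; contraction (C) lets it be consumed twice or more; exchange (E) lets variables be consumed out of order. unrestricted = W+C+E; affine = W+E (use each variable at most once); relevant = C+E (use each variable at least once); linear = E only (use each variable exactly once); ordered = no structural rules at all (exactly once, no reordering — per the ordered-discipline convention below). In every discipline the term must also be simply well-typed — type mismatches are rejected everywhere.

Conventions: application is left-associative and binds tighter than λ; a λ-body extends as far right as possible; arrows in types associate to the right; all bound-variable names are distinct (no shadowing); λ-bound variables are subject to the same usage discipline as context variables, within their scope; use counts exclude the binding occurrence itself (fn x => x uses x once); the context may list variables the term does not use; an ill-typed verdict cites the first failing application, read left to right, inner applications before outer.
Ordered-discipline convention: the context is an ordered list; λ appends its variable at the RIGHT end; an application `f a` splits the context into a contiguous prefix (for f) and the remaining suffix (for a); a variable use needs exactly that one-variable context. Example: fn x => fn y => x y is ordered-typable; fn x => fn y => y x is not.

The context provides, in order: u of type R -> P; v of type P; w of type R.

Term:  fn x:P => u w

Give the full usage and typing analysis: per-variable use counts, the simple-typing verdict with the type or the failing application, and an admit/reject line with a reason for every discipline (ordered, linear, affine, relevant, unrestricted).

counts: u=1; v=0; w=1; x (bound)=0
uses in reading order: u, w
typing: the term checks, with type P -> P
ordered ✗ (unused: v, x — weakening required)
linear ✗ (unused: v, x — weakening required)
affine ✓ (none of u, v, w, x used more than once)
relevant ✗ (unused: v, x — weakening required)
unrestricted ✓ (simply typable at P -> P; W, C, E all held)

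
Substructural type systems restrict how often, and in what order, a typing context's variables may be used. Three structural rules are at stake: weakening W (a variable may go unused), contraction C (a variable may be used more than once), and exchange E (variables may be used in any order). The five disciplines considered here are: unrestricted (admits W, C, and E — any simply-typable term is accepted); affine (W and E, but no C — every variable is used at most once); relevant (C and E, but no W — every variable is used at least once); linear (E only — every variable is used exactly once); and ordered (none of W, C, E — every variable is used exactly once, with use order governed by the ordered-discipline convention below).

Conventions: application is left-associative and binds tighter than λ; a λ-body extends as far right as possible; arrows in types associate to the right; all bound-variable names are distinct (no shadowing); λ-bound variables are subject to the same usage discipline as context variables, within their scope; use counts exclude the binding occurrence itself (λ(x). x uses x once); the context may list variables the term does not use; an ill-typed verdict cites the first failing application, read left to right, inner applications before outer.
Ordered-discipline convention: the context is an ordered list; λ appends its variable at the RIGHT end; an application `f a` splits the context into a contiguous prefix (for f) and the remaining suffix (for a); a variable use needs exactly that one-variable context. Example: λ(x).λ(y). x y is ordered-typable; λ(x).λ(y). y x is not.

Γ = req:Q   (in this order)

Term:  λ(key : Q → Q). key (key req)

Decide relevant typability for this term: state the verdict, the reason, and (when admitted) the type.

yes — every one of req, key appears; term : (Q → Q) → Q
use counts: req ×1; key (bound) ×2
use order (left to right): key, key, req
typing: well-typed — term : (Q → Q) → Q
across the five disciplines: ordered ✗ · linear ✗ · affine ✗ · relevant ✓ · unrestricted ✓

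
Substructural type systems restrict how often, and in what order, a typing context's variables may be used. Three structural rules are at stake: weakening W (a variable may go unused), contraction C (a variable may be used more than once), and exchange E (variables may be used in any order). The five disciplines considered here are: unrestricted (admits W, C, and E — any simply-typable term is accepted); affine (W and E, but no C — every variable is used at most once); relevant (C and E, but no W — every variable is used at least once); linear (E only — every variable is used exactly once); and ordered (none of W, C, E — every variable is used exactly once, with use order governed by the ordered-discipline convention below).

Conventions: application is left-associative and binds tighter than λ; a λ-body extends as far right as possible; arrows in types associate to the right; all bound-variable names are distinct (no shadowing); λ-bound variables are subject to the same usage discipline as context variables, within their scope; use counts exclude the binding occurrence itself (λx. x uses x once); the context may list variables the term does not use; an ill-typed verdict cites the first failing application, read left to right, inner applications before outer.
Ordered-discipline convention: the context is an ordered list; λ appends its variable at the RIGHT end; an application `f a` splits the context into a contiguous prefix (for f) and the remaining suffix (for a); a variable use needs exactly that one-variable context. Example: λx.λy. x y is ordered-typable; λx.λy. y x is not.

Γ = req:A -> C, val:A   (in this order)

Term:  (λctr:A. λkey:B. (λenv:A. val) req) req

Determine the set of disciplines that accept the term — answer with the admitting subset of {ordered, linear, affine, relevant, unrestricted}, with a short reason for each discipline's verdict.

admitted by: none
variable uses: req: 2×; val: 1×; ctr [bound]: 0×; key [bound]: 0×; env [bound]: 0×
uses in reading order: val, req, req
typing: ill-typed: a function awaiting A gets A -> C
ordered: ✗, fails simple typing
linear: ✗, a type mismatch blocks all five
affine: ✗, the type mismatch rejects it
relevant: ✗, not simply typable
unrestricted: ✗, fails simple typing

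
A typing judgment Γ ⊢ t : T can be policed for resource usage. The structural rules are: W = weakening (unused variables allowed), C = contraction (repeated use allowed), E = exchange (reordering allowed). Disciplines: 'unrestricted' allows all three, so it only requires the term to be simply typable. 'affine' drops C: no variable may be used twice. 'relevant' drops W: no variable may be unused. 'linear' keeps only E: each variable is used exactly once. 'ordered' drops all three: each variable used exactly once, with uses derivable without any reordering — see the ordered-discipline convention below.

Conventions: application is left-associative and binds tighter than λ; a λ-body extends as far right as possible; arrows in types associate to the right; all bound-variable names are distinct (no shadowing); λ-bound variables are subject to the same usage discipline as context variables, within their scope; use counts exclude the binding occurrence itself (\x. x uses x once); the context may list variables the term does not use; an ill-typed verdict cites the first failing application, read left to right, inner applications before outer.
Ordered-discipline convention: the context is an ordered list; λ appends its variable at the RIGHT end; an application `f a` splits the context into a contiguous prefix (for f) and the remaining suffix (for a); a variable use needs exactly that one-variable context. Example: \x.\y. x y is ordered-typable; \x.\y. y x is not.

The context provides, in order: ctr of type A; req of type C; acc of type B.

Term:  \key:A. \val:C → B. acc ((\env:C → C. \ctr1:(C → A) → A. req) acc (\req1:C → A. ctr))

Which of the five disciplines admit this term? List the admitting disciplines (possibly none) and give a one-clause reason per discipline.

admitted by: none
usage: ctr: 1×, req: 1×, acc: 2×, key (λ-bound): 0×, val (λ-bound): 0×, env (λ-bound): 0×, ctr1 (λ-bound): 0×, req1 (λ-bound): 0×
order of uses: acc, req, acc, ctr
typing: ill-typed: argument of type B where C → C is required
ordered: ✗ — not simply typable
linear: ✗ — fails simple typing
affine: ✗ — a type mismatch blocks all five
relevant: ✗ — the type mismatch rejects it
unrestricted: ✗ — not simply typable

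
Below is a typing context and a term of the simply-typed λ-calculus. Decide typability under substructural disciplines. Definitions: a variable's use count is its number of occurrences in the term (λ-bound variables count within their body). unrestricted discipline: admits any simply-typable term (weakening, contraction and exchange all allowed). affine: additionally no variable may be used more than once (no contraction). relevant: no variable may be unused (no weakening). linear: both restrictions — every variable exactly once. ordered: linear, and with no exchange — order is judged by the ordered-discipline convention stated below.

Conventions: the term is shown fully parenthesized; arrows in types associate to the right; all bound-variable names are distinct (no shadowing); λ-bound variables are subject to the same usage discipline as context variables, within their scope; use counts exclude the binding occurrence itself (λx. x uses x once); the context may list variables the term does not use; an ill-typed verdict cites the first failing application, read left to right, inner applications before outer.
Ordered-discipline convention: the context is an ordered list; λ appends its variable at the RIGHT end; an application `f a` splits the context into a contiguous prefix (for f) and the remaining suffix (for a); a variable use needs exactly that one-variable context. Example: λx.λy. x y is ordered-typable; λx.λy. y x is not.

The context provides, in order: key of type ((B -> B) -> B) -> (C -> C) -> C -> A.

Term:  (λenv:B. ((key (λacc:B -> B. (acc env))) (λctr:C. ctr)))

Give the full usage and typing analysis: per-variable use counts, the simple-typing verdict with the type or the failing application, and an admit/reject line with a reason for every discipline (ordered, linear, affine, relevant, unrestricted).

variable uses: key: 1, env (bound): 1, acc (bound): 1, ctr (bound): 1
left-to-right use order: key, acc, env, ctr
typing: ✓ — B -> C -> A
ordered: ✗ — needs exchange: uses follow key, acc, env, ctr
linear: ✓ — key, env, acc, ctr: one use apiece
affine: ✓ — no duplicate uses among key, env, acc, ctr
relevant: ✓ — at least one use each (key, env, acc, ctr)
unrestricted: ✓ — type-checks (B -> C -> A) and nothing is barred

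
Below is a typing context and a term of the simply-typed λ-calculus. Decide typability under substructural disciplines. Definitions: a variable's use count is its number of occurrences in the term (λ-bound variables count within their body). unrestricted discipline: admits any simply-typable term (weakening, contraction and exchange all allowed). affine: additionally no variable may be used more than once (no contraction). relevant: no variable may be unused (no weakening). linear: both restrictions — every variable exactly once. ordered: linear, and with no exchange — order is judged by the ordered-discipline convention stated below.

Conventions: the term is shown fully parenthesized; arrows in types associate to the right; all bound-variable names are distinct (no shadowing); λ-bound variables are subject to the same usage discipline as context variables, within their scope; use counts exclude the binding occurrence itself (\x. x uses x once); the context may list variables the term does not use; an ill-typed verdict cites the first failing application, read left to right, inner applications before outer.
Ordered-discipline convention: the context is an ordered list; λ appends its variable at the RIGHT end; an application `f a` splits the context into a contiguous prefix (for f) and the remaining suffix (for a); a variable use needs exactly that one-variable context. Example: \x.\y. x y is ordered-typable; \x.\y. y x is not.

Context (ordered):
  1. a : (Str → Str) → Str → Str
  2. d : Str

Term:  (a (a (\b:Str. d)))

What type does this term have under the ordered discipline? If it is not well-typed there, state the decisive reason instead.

not well-typed under ordered — repeated use of a ×2; unused: b — weakening required
counts: a: 2×, d: 1×, b [bound]: 0×
order of uses: a, a, d
typing: well-typed at Str → Str
per-discipline verdicts: ordered ✗; linear ✗; affine ✗; relevant ✗; unrestricted ✓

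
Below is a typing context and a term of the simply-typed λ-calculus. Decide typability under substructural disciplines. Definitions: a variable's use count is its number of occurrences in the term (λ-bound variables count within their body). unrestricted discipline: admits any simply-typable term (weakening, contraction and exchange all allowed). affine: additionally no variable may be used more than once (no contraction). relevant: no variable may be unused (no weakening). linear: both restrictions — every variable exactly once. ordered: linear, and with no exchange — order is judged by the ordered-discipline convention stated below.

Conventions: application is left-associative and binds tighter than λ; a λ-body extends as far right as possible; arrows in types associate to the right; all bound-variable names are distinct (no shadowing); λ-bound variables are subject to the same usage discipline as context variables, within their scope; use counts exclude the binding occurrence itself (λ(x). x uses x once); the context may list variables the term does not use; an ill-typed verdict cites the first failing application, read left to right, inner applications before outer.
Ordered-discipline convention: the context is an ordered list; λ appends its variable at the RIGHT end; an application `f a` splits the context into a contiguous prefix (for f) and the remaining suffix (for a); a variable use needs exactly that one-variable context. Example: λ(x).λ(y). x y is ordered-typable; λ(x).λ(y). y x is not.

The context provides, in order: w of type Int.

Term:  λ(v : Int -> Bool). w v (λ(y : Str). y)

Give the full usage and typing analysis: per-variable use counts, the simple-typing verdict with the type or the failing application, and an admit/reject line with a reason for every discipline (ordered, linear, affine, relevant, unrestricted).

counts: w ×1, v (λ-bound) ×1, y (λ-bound) ×1
uses in reading order: w, v, y
typing: ill-typed: non-arrow in function slot: Int
ordered ✗ (fails simple typing)
linear ✗ (a type mismatch blocks all five)
affine ✗ (the type mismatch rejects it)
relevant ✗ (not simply typable)
unrestricted ✗ (fails simple typing)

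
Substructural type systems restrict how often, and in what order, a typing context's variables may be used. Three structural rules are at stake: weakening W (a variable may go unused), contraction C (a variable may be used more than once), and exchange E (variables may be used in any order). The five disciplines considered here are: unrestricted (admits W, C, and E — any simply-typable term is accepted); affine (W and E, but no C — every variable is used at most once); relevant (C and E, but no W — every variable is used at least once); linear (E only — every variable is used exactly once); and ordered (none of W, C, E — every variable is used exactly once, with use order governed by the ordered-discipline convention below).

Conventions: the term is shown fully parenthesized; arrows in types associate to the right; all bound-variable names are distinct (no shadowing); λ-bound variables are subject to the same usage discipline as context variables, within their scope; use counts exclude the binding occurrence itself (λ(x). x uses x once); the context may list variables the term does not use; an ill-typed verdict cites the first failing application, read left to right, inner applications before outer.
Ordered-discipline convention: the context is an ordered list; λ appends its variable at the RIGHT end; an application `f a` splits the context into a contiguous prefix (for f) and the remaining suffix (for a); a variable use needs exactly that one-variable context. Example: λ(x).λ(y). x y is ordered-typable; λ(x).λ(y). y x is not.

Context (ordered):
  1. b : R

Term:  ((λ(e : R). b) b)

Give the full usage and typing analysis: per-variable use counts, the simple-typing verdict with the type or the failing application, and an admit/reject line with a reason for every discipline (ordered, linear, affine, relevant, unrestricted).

usage: b ×2, e [bound] ×0
left-to-right use order: b, b
typing: well-typed — term : R
ordered: ✗ — repeated use of b ×2; e left unused
linear: ✗ — repeated use of b ×2; e left unused
affine: ✗ — repeated use of b ×2
relevant: ✗ — e left unused
unrestricted: ✓ — type-checks (R) and nothing is barred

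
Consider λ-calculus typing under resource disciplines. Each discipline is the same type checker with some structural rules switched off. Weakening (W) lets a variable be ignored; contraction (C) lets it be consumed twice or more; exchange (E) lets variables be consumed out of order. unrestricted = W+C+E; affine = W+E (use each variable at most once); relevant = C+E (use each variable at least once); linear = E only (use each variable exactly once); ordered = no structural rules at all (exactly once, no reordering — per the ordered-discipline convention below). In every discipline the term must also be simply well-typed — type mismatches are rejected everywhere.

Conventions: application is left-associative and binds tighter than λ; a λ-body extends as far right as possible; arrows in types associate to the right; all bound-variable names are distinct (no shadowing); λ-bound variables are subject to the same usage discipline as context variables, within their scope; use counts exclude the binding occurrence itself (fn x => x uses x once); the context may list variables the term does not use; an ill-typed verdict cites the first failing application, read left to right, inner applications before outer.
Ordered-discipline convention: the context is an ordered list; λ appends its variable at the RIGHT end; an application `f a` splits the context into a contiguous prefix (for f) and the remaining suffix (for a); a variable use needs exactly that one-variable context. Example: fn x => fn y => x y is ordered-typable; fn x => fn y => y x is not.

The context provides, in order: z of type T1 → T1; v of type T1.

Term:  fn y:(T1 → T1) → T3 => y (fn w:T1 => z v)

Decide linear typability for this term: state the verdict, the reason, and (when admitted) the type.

no — w left unused
use counts: z: 1×, v: 1×, y (λ-bound): 1×, w (λ-bound): 0×
uses in reading order: y, z, v
typing: well-typed — term : ((T1 → T1) → T3) → T3
summary: ordered ✗ | linear ✗ | affine ✓ | relevant ✗ | unrestricted ✓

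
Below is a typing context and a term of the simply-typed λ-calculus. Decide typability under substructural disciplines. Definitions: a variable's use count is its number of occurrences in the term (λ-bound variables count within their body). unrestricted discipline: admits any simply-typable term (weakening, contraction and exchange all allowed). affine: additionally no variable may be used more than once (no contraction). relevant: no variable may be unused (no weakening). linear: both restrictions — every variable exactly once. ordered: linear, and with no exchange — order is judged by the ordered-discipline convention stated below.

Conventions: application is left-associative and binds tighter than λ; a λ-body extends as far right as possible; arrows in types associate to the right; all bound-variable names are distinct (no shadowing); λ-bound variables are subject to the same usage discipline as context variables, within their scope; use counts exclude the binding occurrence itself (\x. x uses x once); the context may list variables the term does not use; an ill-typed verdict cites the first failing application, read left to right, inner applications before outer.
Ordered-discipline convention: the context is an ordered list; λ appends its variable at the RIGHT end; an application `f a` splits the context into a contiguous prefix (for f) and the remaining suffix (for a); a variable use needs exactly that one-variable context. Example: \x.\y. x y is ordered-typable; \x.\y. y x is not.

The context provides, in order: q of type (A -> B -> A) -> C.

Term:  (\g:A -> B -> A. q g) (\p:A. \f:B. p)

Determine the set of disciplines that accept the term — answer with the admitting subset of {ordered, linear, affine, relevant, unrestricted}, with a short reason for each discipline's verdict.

admitted by: affine, unrestricted
variable uses: q: 1×, g (bound): 1×, p (bound): 1×, f (bound): 0×
use order (left to right): q, g, p
typing: well-typed — term : C
ordered: ✗, f never used (weakening)
linear: ✗, f never used (weakening)
affine: ✓, at most one use each (q, g, p, f)
relevant: ✗, f never used (weakening)
unrestricted: ✓, type-checks (C) and nothing is barred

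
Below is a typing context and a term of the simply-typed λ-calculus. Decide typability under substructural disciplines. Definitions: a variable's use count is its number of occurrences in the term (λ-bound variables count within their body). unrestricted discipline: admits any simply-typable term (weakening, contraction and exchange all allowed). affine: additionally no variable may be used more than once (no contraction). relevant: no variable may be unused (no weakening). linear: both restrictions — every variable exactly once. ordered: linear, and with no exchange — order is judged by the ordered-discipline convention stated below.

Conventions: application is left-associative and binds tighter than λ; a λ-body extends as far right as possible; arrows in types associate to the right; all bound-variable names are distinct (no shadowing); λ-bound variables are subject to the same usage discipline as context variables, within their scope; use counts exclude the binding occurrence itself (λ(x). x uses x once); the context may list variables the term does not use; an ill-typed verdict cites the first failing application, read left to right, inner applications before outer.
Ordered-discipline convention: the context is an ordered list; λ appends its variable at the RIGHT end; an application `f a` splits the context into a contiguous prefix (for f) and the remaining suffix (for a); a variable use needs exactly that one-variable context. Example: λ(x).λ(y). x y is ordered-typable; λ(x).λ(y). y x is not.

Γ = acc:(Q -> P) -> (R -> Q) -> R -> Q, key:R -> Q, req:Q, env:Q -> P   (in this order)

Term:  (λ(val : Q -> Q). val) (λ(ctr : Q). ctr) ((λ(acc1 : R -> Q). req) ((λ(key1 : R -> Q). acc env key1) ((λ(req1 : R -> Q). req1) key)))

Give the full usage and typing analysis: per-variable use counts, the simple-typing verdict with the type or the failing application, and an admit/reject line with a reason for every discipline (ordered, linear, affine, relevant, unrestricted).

counts: acc: 1; key: 1; req: 1; env: 1; val (λ-bound): 1; ctr (λ-bound): 1; acc1 (λ-bound): 0; key1 (λ-bound): 1; req1 (λ-bound): 1
order of uses: val, ctr, req, acc, env, key1, req1, key
typing: the term checks, with type Q
ordered ✗ (acc1 left unused)
linear ✗ (acc1 left unused)
affine ✓ (at most one use each (acc, key, req, env, val, ctr, acc1, key1, req1))
relevant ✗ (acc1 left unused)
unrestricted ✓ (simply typable at Q; W, C, E all held)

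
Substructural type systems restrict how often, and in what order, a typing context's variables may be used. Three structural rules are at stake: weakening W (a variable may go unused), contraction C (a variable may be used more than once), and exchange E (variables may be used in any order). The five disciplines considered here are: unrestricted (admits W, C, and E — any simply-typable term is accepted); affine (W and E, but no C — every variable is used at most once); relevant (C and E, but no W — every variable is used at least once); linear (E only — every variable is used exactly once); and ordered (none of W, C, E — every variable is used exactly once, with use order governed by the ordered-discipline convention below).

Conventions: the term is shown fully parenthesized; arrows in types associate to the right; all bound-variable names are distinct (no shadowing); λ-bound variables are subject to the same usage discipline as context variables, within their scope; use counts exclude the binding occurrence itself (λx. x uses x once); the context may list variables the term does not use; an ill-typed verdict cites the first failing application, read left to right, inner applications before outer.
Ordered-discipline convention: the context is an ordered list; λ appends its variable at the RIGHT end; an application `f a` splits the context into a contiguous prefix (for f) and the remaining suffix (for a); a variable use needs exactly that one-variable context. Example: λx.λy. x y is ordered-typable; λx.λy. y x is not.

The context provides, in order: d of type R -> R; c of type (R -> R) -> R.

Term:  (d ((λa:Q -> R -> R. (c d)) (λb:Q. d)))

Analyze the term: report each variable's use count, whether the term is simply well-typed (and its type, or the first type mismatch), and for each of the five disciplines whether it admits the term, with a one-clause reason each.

variable uses: d ×3, c ×1, a [bound] ×0, b [bound] ×0
uses in reading order: d, c, d, d
typing: well-typed at R
ordered ✗ (uses contraction: d ×3; a, b never used (weakening))
linear ✗ (uses contraction: d ×3; a, b never used (weakening))
affine ✗ (uses contraction: d ×3)
relevant ✗ (a, b never used (weakening))
unrestricted ✓ (typability at R is all that's needed)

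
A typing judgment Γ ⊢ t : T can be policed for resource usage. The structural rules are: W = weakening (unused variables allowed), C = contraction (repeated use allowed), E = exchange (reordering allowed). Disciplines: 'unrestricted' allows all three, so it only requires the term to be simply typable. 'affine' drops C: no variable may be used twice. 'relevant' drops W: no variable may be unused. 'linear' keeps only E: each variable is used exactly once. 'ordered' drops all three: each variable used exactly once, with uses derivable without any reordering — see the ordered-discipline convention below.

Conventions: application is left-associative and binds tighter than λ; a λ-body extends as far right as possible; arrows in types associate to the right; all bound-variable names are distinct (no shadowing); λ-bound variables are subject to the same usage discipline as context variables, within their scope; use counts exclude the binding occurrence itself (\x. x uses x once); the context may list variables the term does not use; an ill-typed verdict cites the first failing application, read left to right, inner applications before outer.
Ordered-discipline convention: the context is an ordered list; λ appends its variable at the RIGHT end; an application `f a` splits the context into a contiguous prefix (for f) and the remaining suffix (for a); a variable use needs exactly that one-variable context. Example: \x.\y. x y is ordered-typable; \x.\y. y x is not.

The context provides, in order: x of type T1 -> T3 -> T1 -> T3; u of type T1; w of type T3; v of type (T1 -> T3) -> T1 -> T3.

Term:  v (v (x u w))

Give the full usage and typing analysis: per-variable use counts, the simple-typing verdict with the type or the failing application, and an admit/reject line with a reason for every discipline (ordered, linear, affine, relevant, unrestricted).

counts: x=1; u=1; w=1; v=2
order of uses: v, v, x, u, w
typing: well-typed — term : T1 -> T3
ordered ✗ (v ×2 used more than once (contraction))
linear ✗ (v ×2 used more than once (contraction))
affine ✗ (v ×2 used more than once (contraction))
relevant ✓ (every one of x, u, w, v appears)
unrestricted ✓ (well-typed at T1 -> T3; no restrictions here)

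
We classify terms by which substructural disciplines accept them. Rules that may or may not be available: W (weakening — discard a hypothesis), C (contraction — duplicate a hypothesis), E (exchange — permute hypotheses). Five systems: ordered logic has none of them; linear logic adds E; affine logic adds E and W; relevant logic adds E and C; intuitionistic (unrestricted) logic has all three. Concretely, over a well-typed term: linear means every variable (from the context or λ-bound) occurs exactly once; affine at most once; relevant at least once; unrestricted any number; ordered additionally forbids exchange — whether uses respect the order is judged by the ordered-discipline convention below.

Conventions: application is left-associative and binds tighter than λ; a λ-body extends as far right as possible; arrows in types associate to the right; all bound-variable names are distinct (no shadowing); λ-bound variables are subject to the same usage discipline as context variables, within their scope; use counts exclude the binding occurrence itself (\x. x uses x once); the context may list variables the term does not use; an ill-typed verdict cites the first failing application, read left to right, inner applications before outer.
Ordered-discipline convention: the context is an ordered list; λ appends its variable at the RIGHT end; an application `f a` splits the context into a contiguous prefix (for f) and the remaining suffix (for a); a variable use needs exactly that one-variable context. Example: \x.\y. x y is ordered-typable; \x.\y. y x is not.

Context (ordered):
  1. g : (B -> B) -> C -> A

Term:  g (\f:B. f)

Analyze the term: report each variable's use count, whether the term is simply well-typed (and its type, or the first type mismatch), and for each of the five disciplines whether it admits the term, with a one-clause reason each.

counts: g=1; f [bound]=1
order of uses: g, f
typing: well-typed — term : C -> A
ordered: ✓ — g, f once each; derivable with no W/C/E
linear: ✓ — single use per variable (g, f)
affine: ✓ — g, f: no repeats, contraction unneeded
relevant: ✓ — g, f: all used, weakening unneeded
unrestricted: ✓ — well-typed at C -> A; no restrictions here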